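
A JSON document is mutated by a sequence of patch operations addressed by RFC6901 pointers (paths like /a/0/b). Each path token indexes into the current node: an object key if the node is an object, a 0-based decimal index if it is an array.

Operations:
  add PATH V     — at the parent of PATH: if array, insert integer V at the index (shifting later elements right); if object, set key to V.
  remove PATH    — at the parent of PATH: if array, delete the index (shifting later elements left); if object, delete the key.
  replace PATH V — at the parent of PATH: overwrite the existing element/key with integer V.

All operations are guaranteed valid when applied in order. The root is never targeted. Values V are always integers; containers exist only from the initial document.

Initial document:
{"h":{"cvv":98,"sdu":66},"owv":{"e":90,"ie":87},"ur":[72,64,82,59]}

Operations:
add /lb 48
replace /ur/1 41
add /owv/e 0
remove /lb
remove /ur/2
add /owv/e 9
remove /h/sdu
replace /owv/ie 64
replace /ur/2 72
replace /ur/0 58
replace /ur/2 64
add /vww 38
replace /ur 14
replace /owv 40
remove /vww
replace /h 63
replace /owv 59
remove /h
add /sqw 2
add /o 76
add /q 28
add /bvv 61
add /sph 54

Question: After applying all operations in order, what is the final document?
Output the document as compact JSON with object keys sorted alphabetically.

Answer: {"bvv":61,"o":76,"owv":59,"q":28,"sph":54,"sqw":2,"ur":14}

Derivation:
After op 1 (add /lb 48): {"h":{"cvv":98,"sdu":66},"lb":48,"owv":{"e":90,"ie":87},"ur":[72,64,82,59]}
After op 2 (replace /ur/1 41): {"h":{"cvv":98,"sdu":66},"lb":48,"owv":{"e":90,"ie":87},"ur":[72,41,82,59]}
After op 3 (add /owv/e 0): {"h":{"cvv":98,"sdu":66},"lb":48,"owv":{"e":0,"ie":87},"ur":[72,41,82,59]}
After op 4 (remove /lb): {"h":{"cvv":98,"sdu":66},"owv":{"e":0,"ie":87},"ur":[72,41,82,59]}
After op 5 (remove /ur/2): {"h":{"cvv":98,"sdu":66},"owv":{"e":0,"ie":87},"ur":[72,41,59]}
After op 6 (add /owv/e 9): {"h":{"cvv":98,"sdu":66},"owv":{"e":9,"ie":87},"ur":[72,41,59]}
After op 7 (remove /h/sdu): {"h":{"cvv":98},"owv":{"e":9,"ie":87},"ur":[72,41,59]}
After op 8 (replace /owv/ie 64): {"h":{"cvv":98},"owv":{"e":9,"ie":64},"ur":[72,41,59]}
After op 9 (replace /ur/2 72): {"h":{"cvv":98},"owv":{"e":9,"ie":64},"ur":[72,41,72]}
After op 10 (replace /ur/0 58): {"h":{"cvv":98},"owv":{"e":9,"ie":64},"ur":[58,41,72]}
After op 11 (replace /ur/2 64): {"h":{"cvv":98},"owv":{"e":9,"ie":64},"ur":[58,41,64]}
After op 12 (add /vww 38): {"h":{"cvv":98},"owv":{"e":9,"ie":64},"ur":[58,41,64],"vww":38}
After op 13 (replace /ur 14): {"h":{"cvv":98},"owv":{"e":9,"ie":64},"ur":14,"vww":38}
After op 14 (replace /owv 40): {"h":{"cvv":98},"owv":40,"ur":14,"vww":38}
After op 15 (remove /vww): {"h":{"cvv":98},"owv":40,"ur":14}
After op 16 (replace /h 63): {"h":63,"owv":40,"ur":14}
After op 17 (replace /owv 59): {"h":63,"owv":59,"ur":14}
After op 18 (remove /h): {"owv":59,"ur":14}
After op 19 (add /sqw 2): {"owv":59,"sqw":2,"ur":14}
After op 20 (add /o 76): {"o":76,"owv":59,"sqw":2,"ur":14}
After op 21 (add /q 28): {"o":76,"owv":59,"q":28,"sqw":2,"ur":14}
After op 22 (add /bvv 61): {"bvv":61,"o":76,"owv":59,"q":28,"sqw":2,"ur":14}
After op 23 (add /sph 54): {"bvv":61,"o":76,"owv":59,"q":28,"sph":54,"sqw":2,"ur":14}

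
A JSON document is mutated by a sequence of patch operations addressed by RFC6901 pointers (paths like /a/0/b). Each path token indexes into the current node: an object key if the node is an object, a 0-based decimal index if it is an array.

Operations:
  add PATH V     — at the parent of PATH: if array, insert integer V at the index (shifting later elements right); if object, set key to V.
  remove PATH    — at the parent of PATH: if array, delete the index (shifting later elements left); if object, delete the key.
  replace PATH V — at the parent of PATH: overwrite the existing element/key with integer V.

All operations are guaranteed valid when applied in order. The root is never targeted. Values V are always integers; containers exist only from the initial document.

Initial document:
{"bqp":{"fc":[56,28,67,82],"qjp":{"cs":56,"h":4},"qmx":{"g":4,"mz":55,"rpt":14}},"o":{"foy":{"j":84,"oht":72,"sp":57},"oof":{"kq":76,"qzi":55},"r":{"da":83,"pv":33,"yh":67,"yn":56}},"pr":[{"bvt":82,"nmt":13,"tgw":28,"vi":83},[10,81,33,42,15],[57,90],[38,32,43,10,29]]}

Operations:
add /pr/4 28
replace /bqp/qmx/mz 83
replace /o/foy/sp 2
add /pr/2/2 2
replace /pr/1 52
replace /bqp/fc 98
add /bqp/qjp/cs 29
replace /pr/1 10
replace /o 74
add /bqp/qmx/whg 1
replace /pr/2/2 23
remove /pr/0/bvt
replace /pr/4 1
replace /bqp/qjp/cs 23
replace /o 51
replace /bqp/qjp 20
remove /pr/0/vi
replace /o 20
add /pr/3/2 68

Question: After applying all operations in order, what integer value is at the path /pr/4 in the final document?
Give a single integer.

After op 1 (add /pr/4 28): {"bqp":{"fc":[56,28,67,82],"qjp":{"cs":56,"h":4},"qmx":{"g":4,"mz":55,"rpt":14}},"o":{"foy":{"j":84,"oht":72,"sp":57},"oof":{"kq":76,"qzi":55},"r":{"da":83,"pv":33,"yh":67,"yn":56}},"pr":[{"bvt":82,"nmt":13,"tgw":28,"vi":83},[10,81,33,42,15],[57,90],[38,32,43,10,29],28]}
After op 2 (replace /bqp/qmx/mz 83): {"bqp":{"fc":[56,28,67,82],"qjp":{"cs":56,"h":4},"qmx":{"g":4,"mz":83,"rpt":14}},"o":{"foy":{"j":84,"oht":72,"sp":57},"oof":{"kq":76,"qzi":55},"r":{"da":83,"pv":33,"yh":67,"yn":56}},"pr":[{"bvt":82,"nmt":13,"tgw":28,"vi":83},[10,81,33,42,15],[57,90],[38,32,43,10,29],28]}
After op 3 (replace /o/foy/sp 2): {"bqp":{"fc":[56,28,67,82],"qjp":{"cs":56,"h":4},"qmx":{"g":4,"mz":83,"rpt":14}},"o":{"foy":{"j":84,"oht":72,"sp":2},"oof":{"kq":76,"qzi":55},"r":{"da":83,"pv":33,"yh":67,"yn":56}},"pr":[{"bvt":82,"nmt":13,"tgw":28,"vi":83},[10,81,33,42,15],[57,90],[38,32,43,10,29],28]}
After op 4 (add /pr/2/2 2): {"bqp":{"fc":[56,28,67,82],"qjp":{"cs":56,"h":4},"qmx":{"g":4,"mz":83,"rpt":14}},"o":{"foy":{"j":84,"oht":72,"sp":2},"oof":{"kq":76,"qzi":55},"r":{"da":83,"pv":33,"yh":67,"yn":56}},"pr":[{"bvt":82,"nmt":13,"tgw":28,"vi":83},[10,81,33,42,15],[57,90,2],[38,32,43,10,29],28]}
After op 5 (replace /pr/1 52): {"bqp":{"fc":[56,28,67,82],"qjp":{"cs":56,"h":4},"qmx":{"g":4,"mz":83,"rpt":14}},"o":{"foy":{"j":84,"oht":72,"sp":2},"oof":{"kq":76,"qzi":55},"r":{"da":83,"pv":33,"yh":67,"yn":56}},"pr":[{"bvt":82,"nmt":13,"tgw":28,"vi":83},52,[57,90,2],[38,32,43,10,29],28]}
After op 6 (replace /bqp/fc 98): {"bqp":{"fc":98,"qjp":{"cs":56,"h":4},"qmx":{"g":4,"mz":83,"rpt":14}},"o":{"foy":{"j":84,"oht":72,"sp":2},"oof":{"kq":76,"qzi":55},"r":{"da":83,"pv":33,"yh":67,"yn":56}},"pr":[{"bvt":82,"nmt":13,"tgw":28,"vi":83},52,[57,90,2],[38,32,43,10,29],28]}
After op 7 (add /bqp/qjp/cs 29): {"bqp":{"fc":98,"qjp":{"cs":29,"h":4},"qmx":{"g":4,"mz":83,"rpt":14}},"o":{"foy":{"j":84,"oht":72,"sp":2},"oof":{"kq":76,"qzi":55},"r":{"da":83,"pv":33,"yh":67,"yn":56}},"pr":[{"bvt":82,"nmt":13,"tgw":28,"vi":83},52,[57,90,2],[38,32,43,10,29],28]}
After op 8 (replace /pr/1 10): {"bqp":{"fc":98,"qjp":{"cs":29,"h":4},"qmx":{"g":4,"mz":83,"rpt":14}},"o":{"foy":{"j":84,"oht":72,"sp":2},"oof":{"kq":76,"qzi":55},"r":{"da":83,"pv":33,"yh":67,"yn":56}},"pr":[{"bvt":82,"nmt":13,"tgw":28,"vi":83},10,[57,90,2],[38,32,43,10,29],28]}
After op 9 (replace /o 74): {"bqp":{"fc":98,"qjp":{"cs":29,"h":4},"qmx":{"g":4,"mz":83,"rpt":14}},"o":74,"pr":[{"bvt":82,"nmt":13,"tgw":28,"vi":83},10,[57,90,2],[38,32,43,10,29],28]}
After op 10 (add /bqp/qmx/whg 1): {"bqp":{"fc":98,"qjp":{"cs":29,"h":4},"qmx":{"g":4,"mz":83,"rpt":14,"whg":1}},"o":74,"pr":[{"bvt":82,"nmt":13,"tgw":28,"vi":83},10,[57,90,2],[38,32,43,10,29],28]}
After op 11 (replace /pr/2/2 23): {"bqp":{"fc":98,"qjp":{"cs":29,"h":4},"qmx":{"g":4,"mz":83,"rpt":14,"whg":1}},"o":74,"pr":[{"bvt":82,"nmt":13,"tgw":28,"vi":83},10,[57,90,23],[38,32,43,10,29],28]}
After op 12 (remove /pr/0/bvt): {"bqp":{"fc":98,"qjp":{"cs":29,"h":4},"qmx":{"g":4,"mz":83,"rpt":14,"whg":1}},"o":74,"pr":[{"nmt":13,"tgw":28,"vi":83},10,[57,90,23],[38,32,43,10,29],28]}
After op 13 (replace /pr/4 1): {"bqp":{"fc":98,"qjp":{"cs":29,"h":4},"qmx":{"g":4,"mz":83,"rpt":14,"whg":1}},"o":74,"pr":[{"nmt":13,"tgw":28,"vi":83},10,[57,90,23],[38,32,43,10,29],1]}
After op 14 (replace /bqp/qjp/cs 23): {"bqp":{"fc":98,"qjp":{"cs":23,"h":4},"qmx":{"g":4,"mz":83,"rpt":14,"whg":1}},"o":74,"pr":[{"nmt":13,"tgw":28,"vi":83},10,[57,90,23],[38,32,43,10,29],1]}
After op 15 (replace /o 51): {"bqp":{"fc":98,"qjp":{"cs":23,"h":4},"qmx":{"g":4,"mz":83,"rpt":14,"whg":1}},"o":51,"pr":[{"nmt":13,"tgw":28,"vi":83},10,[57,90,23],[38,32,43,10,29],1]}
After op 16 (replace /bqp/qjp 20): {"bqp":{"fc":98,"qjp":20,"qmx":{"g":4,"mz":83,"rpt":14,"whg":1}},"o":51,"pr":[{"nmt":13,"tgw":28,"vi":83},10,[57,90,23],[38,32,43,10,29],1]}
After op 17 (remove /pr/0/vi): {"bqp":{"fc":98,"qjp":20,"qmx":{"g":4,"mz":83,"rpt":14,"whg":1}},"o":51,"pr":[{"nmt":13,"tgw":28},10,[57,90,23],[38,32,43,10,29],1]}
After op 18 (replace /o 20): {"bqp":{"fc":98,"qjp":20,"qmx":{"g":4,"mz":83,"rpt":14,"whg":1}},"o":20,"pr":[{"nmt":13,"tgw":28},10,[57,90,23],[38,32,43,10,29],1]}
After op 19 (add /pr/3/2 68): {"bqp":{"fc":98,"qjp":20,"qmx":{"g":4,"mz":83,"rpt":14,"whg":1}},"o":20,"pr":[{"nmt":13,"tgw":28},10,[57,90,23],[38,32,68,43,10,29],1]}
Value at /pr/4: 1

Answer: 1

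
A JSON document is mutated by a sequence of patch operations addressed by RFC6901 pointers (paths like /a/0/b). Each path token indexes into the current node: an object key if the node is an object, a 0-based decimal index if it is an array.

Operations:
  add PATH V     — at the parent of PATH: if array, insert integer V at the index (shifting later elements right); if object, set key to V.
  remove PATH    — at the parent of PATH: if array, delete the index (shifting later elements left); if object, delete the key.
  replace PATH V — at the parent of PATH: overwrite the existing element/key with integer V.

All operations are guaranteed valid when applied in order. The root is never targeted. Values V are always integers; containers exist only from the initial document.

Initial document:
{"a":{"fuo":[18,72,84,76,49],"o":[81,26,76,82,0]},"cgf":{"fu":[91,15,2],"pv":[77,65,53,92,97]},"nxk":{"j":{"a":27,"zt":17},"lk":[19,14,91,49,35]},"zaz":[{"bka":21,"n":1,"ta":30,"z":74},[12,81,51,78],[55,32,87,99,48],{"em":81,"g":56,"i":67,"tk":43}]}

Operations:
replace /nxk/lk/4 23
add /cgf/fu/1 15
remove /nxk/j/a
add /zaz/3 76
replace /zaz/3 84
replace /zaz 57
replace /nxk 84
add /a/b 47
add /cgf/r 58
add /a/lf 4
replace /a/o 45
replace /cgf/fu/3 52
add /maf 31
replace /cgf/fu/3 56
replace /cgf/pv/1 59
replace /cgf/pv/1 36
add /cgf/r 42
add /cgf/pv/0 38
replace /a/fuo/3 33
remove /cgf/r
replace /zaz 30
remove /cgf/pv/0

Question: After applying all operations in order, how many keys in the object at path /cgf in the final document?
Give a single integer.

Answer: 2

Derivation:
After op 1 (replace /nxk/lk/4 23): {"a":{"fuo":[18,72,84,76,49],"o":[81,26,76,82,0]},"cgf":{"fu":[91,15,2],"pv":[77,65,53,92,97]},"nxk":{"j":{"a":27,"zt":17},"lk":[19,14,91,49,23]},"zaz":[{"bka":21,"n":1,"ta":30,"z":74},[12,81,51,78],[55,32,87,99,48],{"em":81,"g":56,"i":67,"tk":43}]}
After op 2 (add /cgf/fu/1 15): {"a":{"fuo":[18,72,84,76,49],"o":[81,26,76,82,0]},"cgf":{"fu":[91,15,15,2],"pv":[77,65,53,92,97]},"nxk":{"j":{"a":27,"zt":17},"lk":[19,14,91,49,23]},"zaz":[{"bka":21,"n":1,"ta":30,"z":74},[12,81,51,78],[55,32,87,99,48],{"em":81,"g":56,"i":67,"tk":43}]}
After op 3 (remove /nxk/j/a): {"a":{"fuo":[18,72,84,76,49],"o":[81,26,76,82,0]},"cgf":{"fu":[91,15,15,2],"pv":[77,65,53,92,97]},"nxk":{"j":{"zt":17},"lk":[19,14,91,49,23]},"zaz":[{"bka":21,"n":1,"ta":30,"z":74},[12,81,51,78],[55,32,87,99,48],{"em":81,"g":56,"i":67,"tk":43}]}
After op 4 (add /zaz/3 76): {"a":{"fuo":[18,72,84,76,49],"o":[81,26,76,82,0]},"cgf":{"fu":[91,15,15,2],"pv":[77,65,53,92,97]},"nxk":{"j":{"zt":17},"lk":[19,14,91,49,23]},"zaz":[{"bka":21,"n":1,"ta":30,"z":74},[12,81,51,78],[55,32,87,99,48],76,{"em":81,"g":56,"i":67,"tk":43}]}
After op 5 (replace /zaz/3 84): {"a":{"fuo":[18,72,84,76,49],"o":[81,26,76,82,0]},"cgf":{"fu":[91,15,15,2],"pv":[77,65,53,92,97]},"nxk":{"j":{"zt":17},"lk":[19,14,91,49,23]},"zaz":[{"bka":21,"n":1,"ta":30,"z":74},[12,81,51,78],[55,32,87,99,48],84,{"em":81,"g":56,"i":67,"tk":43}]}
After op 6 (replace /zaz 57): {"a":{"fuo":[18,72,84,76,49],"o":[81,26,76,82,0]},"cgf":{"fu":[91,15,15,2],"pv":[77,65,53,92,97]},"nxk":{"j":{"zt":17},"lk":[19,14,91,49,23]},"zaz":57}
After op 7 (replace /nxk 84): {"a":{"fuo":[18,72,84,76,49],"o":[81,26,76,82,0]},"cgf":{"fu":[91,15,15,2],"pv":[77,65,53,92,97]},"nxk":84,"zaz":57}
After op 8 (add /a/b 47): {"a":{"b":47,"fuo":[18,72,84,76,49],"o":[81,26,76,82,0]},"cgf":{"fu":[91,15,15,2],"pv":[77,65,53,92,97]},"nxk":84,"zaz":57}
After op 9 (add /cgf/r 58): {"a":{"b":47,"fuo":[18,72,84,76,49],"o":[81,26,76,82,0]},"cgf":{"fu":[91,15,15,2],"pv":[77,65,53,92,97],"r":58},"nxk":84,"zaz":57}
After op 10 (add /a/lf 4): {"a":{"b":47,"fuo":[18,72,84,76,49],"lf":4,"o":[81,26,76,82,0]},"cgf":{"fu":[91,15,15,2],"pv":[77,65,53,92,97],"r":58},"nxk":84,"zaz":57}
After op 11 (replace /a/o 45): {"a":{"b":47,"fuo":[18,72,84,76,49],"lf":4,"o":45},"cgf":{"fu":[91,15,15,2],"pv":[77,65,53,92,97],"r":58},"nxk":84,"zaz":57}
After op 12 (replace /cgf/fu/3 52): {"a":{"b":47,"fuo":[18,72,84,76,49],"lf":4,"o":45},"cgf":{"fu":[91,15,15,52],"pv":[77,65,53,92,97],"r":58},"nxk":84,"zaz":57}
After op 13 (add /maf 31): {"a":{"b":47,"fuo":[18,72,84,76,49],"lf":4,"o":45},"cgf":{"fu":[91,15,15,52],"pv":[77,65,53,92,97],"r":58},"maf":31,"nxk":84,"zaz":57}
After op 14 (replace /cgf/fu/3 56): {"a":{"b":47,"fuo":[18,72,84,76,49],"lf":4,"o":45},"cgf":{"fu":[91,15,15,56],"pv":[77,65,53,92,97],"r":58},"maf":31,"nxk":84,"zaz":57}
After op 15 (replace /cgf/pv/1 59): {"a":{"b":47,"fuo":[18,72,84,76,49],"lf":4,"o":45},"cgf":{"fu":[91,15,15,56],"pv":[77,59,53,92,97],"r":58},"maf":31,"nxk":84,"zaz":57}
After op 16 (replace /cgf/pv/1 36): {"a":{"b":47,"fuo":[18,72,84,76,49],"lf":4,"o":45},"cgf":{"fu":[91,15,15,56],"pv":[77,36,53,92,97],"r":58},"maf":31,"nxk":84,"zaz":57}
After op 17 (add /cgf/r 42): {"a":{"b":47,"fuo":[18,72,84,76,49],"lf":4,"o":45},"cgf":{"fu":[91,15,15,56],"pv":[77,36,53,92,97],"r":42},"maf":31,"nxk":84,"zaz":57}
After op 18 (add /cgf/pv/0 38): {"a":{"b":47,"fuo":[18,72,84,76,49],"lf":4,"o":45},"cgf":{"fu":[91,15,15,56],"pv":[38,77,36,53,92,97],"r":42},"maf":31,"nxk":84,"zaz":57}
After op 19 (replace /a/fuo/3 33): {"a":{"b":47,"fuo":[18,72,84,33,49],"lf":4,"o":45},"cgf":{"fu":[91,15,15,56],"pv":[38,77,36,53,92,97],"r":42},"maf":31,"nxk":84,"zaz":57}
After op 20 (remove /cgf/r): {"a":{"b":47,"fuo":[18,72,84,33,49],"lf":4,"o":45},"cgf":{"fu":[91,15,15,56],"pv":[38,77,36,53,92,97]},"maf":31,"nxk":84,"zaz":57}
After op 21 (replace /zaz 30): {"a":{"b":47,"fuo":[18,72,84,33,49],"lf":4,"o":45},"cgf":{"fu":[91,15,15,56],"pv":[38,77,36,53,92,97]},"maf":31,"nxk":84,"zaz":30}
After op 22 (remove /cgf/pv/0): {"a":{"b":47,"fuo":[18,72,84,33,49],"lf":4,"o":45},"cgf":{"fu":[91,15,15,56],"pv":[77,36,53,92,97]},"maf":31,"nxk":84,"zaz":30}
Size at path /cgf: 2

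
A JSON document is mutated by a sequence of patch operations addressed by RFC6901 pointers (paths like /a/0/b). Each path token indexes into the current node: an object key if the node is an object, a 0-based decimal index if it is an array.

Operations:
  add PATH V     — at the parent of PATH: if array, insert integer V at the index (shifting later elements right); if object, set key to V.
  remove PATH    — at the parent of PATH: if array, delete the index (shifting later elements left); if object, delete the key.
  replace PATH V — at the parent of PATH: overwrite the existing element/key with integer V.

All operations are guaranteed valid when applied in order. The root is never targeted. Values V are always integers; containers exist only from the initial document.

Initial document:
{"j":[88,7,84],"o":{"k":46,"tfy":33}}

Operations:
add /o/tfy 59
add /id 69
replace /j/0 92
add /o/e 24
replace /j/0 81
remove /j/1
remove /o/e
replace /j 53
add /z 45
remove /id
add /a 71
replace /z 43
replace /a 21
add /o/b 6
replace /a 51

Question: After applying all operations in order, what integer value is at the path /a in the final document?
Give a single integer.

After op 1 (add /o/tfy 59): {"j":[88,7,84],"o":{"k":46,"tfy":59}}
After op 2 (add /id 69): {"id":69,"j":[88,7,84],"o":{"k":46,"tfy":59}}
After op 3 (replace /j/0 92): {"id":69,"j":[92,7,84],"o":{"k":46,"tfy":59}}
After op 4 (add /o/e 24): {"id":69,"j":[92,7,84],"o":{"e":24,"k":46,"tfy":59}}
After op 5 (replace /j/0 81): {"id":69,"j":[81,7,84],"o":{"e":24,"k":46,"tfy":59}}
After op 6 (remove /j/1): {"id":69,"j":[81,84],"o":{"e":24,"k":46,"tfy":59}}
After op 7 (remove /o/e): {"id":69,"j":[81,84],"o":{"k":46,"tfy":59}}
After op 8 (replace /j 53): {"id":69,"j":53,"o":{"k":46,"tfy":59}}
After op 9 (add /z 45): {"id":69,"j":53,"o":{"k":46,"tfy":59},"z":45}
After op 10 (remove /id): {"j":53,"o":{"k":46,"tfy":59},"z":45}
After op 11 (add /a 71): {"a":71,"j":53,"o":{"k":46,"tfy":59},"z":45}
After op 12 (replace /z 43): {"a":71,"j":53,"o":{"k":46,"tfy":59},"z":43}
After op 13 (replace /a 21): {"a":21,"j":53,"o":{"k":46,"tfy":59},"z":43}
After op 14 (add /o/b 6): {"a":21,"j":53,"o":{"b":6,"k":46,"tfy":59},"z":43}
After op 15 (replace /a 51): {"a":51,"j":53,"o":{"b":6,"k":46,"tfy":59},"z":43}
Value at /a: 51

Answer: 51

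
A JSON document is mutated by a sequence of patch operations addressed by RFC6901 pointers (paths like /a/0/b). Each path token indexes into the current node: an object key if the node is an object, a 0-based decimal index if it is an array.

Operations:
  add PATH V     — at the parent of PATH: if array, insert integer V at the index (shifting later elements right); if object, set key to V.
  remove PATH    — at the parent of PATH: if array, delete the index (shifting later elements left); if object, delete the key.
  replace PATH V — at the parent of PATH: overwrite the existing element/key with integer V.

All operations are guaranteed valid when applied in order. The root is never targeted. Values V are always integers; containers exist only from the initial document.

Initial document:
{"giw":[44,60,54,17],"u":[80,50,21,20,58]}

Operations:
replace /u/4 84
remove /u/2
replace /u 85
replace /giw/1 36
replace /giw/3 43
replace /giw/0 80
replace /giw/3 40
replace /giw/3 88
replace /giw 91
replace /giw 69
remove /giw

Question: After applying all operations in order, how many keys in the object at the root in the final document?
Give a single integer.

After op 1 (replace /u/4 84): {"giw":[44,60,54,17],"u":[80,50,21,20,84]}
After op 2 (remove /u/2): {"giw":[44,60,54,17],"u":[80,50,20,84]}
After op 3 (replace /u 85): {"giw":[44,60,54,17],"u":85}
After op 4 (replace /giw/1 36): {"giw":[44,36,54,17],"u":85}
After op 5 (replace /giw/3 43): {"giw":[44,36,54,43],"u":85}
After op 6 (replace /giw/0 80): {"giw":[80,36,54,43],"u":85}
After op 7 (replace /giw/3 40): {"giw":[80,36,54,40],"u":85}
After op 8 (replace /giw/3 88): {"giw":[80,36,54,88],"u":85}
After op 9 (replace /giw 91): {"giw":91,"u":85}
After op 10 (replace /giw 69): {"giw":69,"u":85}
After op 11 (remove /giw): {"u":85}
Size at the root: 1

Answer: 1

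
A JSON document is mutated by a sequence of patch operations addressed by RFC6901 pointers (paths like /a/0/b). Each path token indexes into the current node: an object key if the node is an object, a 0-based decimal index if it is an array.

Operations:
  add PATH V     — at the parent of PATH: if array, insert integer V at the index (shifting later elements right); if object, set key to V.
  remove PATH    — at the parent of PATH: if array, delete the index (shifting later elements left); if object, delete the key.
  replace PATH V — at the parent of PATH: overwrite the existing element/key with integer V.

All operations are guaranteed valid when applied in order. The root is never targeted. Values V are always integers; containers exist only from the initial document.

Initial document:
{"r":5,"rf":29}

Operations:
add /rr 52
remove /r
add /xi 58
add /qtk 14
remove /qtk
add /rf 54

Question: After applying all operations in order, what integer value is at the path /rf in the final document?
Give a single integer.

Answer: 54

Derivation:
After op 1 (add /rr 52): {"r":5,"rf":29,"rr":52}
After op 2 (remove /r): {"rf":29,"rr":52}
After op 3 (add /xi 58): {"rf":29,"rr":52,"xi":58}
After op 4 (add /qtk 14): {"qtk":14,"rf":29,"rr":52,"xi":58}
After op 5 (remove /qtk): {"rf":29,"rr":52,"xi":58}
After op 6 (add /rf 54): {"rf":54,"rr":52,"xi":58}
Value at /rf: 54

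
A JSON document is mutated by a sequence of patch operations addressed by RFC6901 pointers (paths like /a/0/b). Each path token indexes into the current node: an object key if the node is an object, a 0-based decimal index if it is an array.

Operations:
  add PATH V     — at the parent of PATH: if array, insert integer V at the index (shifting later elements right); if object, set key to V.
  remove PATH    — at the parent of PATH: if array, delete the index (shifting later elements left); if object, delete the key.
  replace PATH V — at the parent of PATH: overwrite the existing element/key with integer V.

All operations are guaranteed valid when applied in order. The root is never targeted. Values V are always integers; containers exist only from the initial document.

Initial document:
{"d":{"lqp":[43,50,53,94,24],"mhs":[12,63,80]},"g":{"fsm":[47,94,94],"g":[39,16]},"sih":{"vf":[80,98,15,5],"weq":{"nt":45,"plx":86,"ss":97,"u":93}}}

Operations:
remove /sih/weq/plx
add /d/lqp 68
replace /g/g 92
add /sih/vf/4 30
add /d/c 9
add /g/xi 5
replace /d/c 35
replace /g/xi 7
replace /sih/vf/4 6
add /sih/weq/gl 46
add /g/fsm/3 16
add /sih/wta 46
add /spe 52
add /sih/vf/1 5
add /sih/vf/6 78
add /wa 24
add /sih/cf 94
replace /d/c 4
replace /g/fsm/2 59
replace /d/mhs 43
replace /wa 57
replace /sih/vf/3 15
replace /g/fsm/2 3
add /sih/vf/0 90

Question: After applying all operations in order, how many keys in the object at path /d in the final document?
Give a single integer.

After op 1 (remove /sih/weq/plx): {"d":{"lqp":[43,50,53,94,24],"mhs":[12,63,80]},"g":{"fsm":[47,94,94],"g":[39,16]},"sih":{"vf":[80,98,15,5],"weq":{"nt":45,"ss":97,"u":93}}}
After op 2 (add /d/lqp 68): {"d":{"lqp":68,"mhs":[12,63,80]},"g":{"fsm":[47,94,94],"g":[39,16]},"sih":{"vf":[80,98,15,5],"weq":{"nt":45,"ss":97,"u":93}}}
After op 3 (replace /g/g 92): {"d":{"lqp":68,"mhs":[12,63,80]},"g":{"fsm":[47,94,94],"g":92},"sih":{"vf":[80,98,15,5],"weq":{"nt":45,"ss":97,"u":93}}}
After op 4 (add /sih/vf/4 30): {"d":{"lqp":68,"mhs":[12,63,80]},"g":{"fsm":[47,94,94],"g":92},"sih":{"vf":[80,98,15,5,30],"weq":{"nt":45,"ss":97,"u":93}}}
After op 5 (add /d/c 9): {"d":{"c":9,"lqp":68,"mhs":[12,63,80]},"g":{"fsm":[47,94,94],"g":92},"sih":{"vf":[80,98,15,5,30],"weq":{"nt":45,"ss":97,"u":93}}}
After op 6 (add /g/xi 5): {"d":{"c":9,"lqp":68,"mhs":[12,63,80]},"g":{"fsm":[47,94,94],"g":92,"xi":5},"sih":{"vf":[80,98,15,5,30],"weq":{"nt":45,"ss":97,"u":93}}}
After op 7 (replace /d/c 35): {"d":{"c":35,"lqp":68,"mhs":[12,63,80]},"g":{"fsm":[47,94,94],"g":92,"xi":5},"sih":{"vf":[80,98,15,5,30],"weq":{"nt":45,"ss":97,"u":93}}}
After op 8 (replace /g/xi 7): {"d":{"c":35,"lqp":68,"mhs":[12,63,80]},"g":{"fsm":[47,94,94],"g":92,"xi":7},"sih":{"vf":[80,98,15,5,30],"weq":{"nt":45,"ss":97,"u":93}}}
After op 9 (replace /sih/vf/4 6): {"d":{"c":35,"lqp":68,"mhs":[12,63,80]},"g":{"fsm":[47,94,94],"g":92,"xi":7},"sih":{"vf":[80,98,15,5,6],"weq":{"nt":45,"ss":97,"u":93}}}
After op 10 (add /sih/weq/gl 46): {"d":{"c":35,"lqp":68,"mhs":[12,63,80]},"g":{"fsm":[47,94,94],"g":92,"xi":7},"sih":{"vf":[80,98,15,5,6],"weq":{"gl":46,"nt":45,"ss":97,"u":93}}}
After op 11 (add /g/fsm/3 16): {"d":{"c":35,"lqp":68,"mhs":[12,63,80]},"g":{"fsm":[47,94,94,16],"g":92,"xi":7},"sih":{"vf":[80,98,15,5,6],"weq":{"gl":46,"nt":45,"ss":97,"u":93}}}
After op 12 (add /sih/wta 46): {"d":{"c":35,"lqp":68,"mhs":[12,63,80]},"g":{"fsm":[47,94,94,16],"g":92,"xi":7},"sih":{"vf":[80,98,15,5,6],"weq":{"gl":46,"nt":45,"ss":97,"u":93},"wta":46}}
After op 13 (add /spe 52): {"d":{"c":35,"lqp":68,"mhs":[12,63,80]},"g":{"fsm":[47,94,94,16],"g":92,"xi":7},"sih":{"vf":[80,98,15,5,6],"weq":{"gl":46,"nt":45,"ss":97,"u":93},"wta":46},"spe":52}
After op 14 (add /sih/vf/1 5): {"d":{"c":35,"lqp":68,"mhs":[12,63,80]},"g":{"fsm":[47,94,94,16],"g":92,"xi":7},"sih":{"vf":[80,5,98,15,5,6],"weq":{"gl":46,"nt":45,"ss":97,"u":93},"wta":46},"spe":52}
After op 15 (add /sih/vf/6 78): {"d":{"c":35,"lqp":68,"mhs":[12,63,80]},"g":{"fsm":[47,94,94,16],"g":92,"xi":7},"sih":{"vf":[80,5,98,15,5,6,78],"weq":{"gl":46,"nt":45,"ss":97,"u":93},"wta":46},"spe":52}
After op 16 (add /wa 24): {"d":{"c":35,"lqp":68,"mhs":[12,63,80]},"g":{"fsm":[47,94,94,16],"g":92,"xi":7},"sih":{"vf":[80,5,98,15,5,6,78],"weq":{"gl":46,"nt":45,"ss":97,"u":93},"wta":46},"spe":52,"wa":24}
After op 17 (add /sih/cf 94): {"d":{"c":35,"lqp":68,"mhs":[12,63,80]},"g":{"fsm":[47,94,94,16],"g":92,"xi":7},"sih":{"cf":94,"vf":[80,5,98,15,5,6,78],"weq":{"gl":46,"nt":45,"ss":97,"u":93},"wta":46},"spe":52,"wa":24}
After op 18 (replace /d/c 4): {"d":{"c":4,"lqp":68,"mhs":[12,63,80]},"g":{"fsm":[47,94,94,16],"g":92,"xi":7},"sih":{"cf":94,"vf":[80,5,98,15,5,6,78],"weq":{"gl":46,"nt":45,"ss":97,"u":93},"wta":46},"spe":52,"wa":24}
After op 19 (replace /g/fsm/2 59): {"d":{"c":4,"lqp":68,"mhs":[12,63,80]},"g":{"fsm":[47,94,59,16],"g":92,"xi":7},"sih":{"cf":94,"vf":[80,5,98,15,5,6,78],"weq":{"gl":46,"nt":45,"ss":97,"u":93},"wta":46},"spe":52,"wa":24}
After op 20 (replace /d/mhs 43): {"d":{"c":4,"lqp":68,"mhs":43},"g":{"fsm":[47,94,59,16],"g":92,"xi":7},"sih":{"cf":94,"vf":[80,5,98,15,5,6,78],"weq":{"gl":46,"nt":45,"ss":97,"u":93},"wta":46},"spe":52,"wa":24}
After op 21 (replace /wa 57): {"d":{"c":4,"lqp":68,"mhs":43},"g":{"fsm":[47,94,59,16],"g":92,"xi":7},"sih":{"cf":94,"vf":[80,5,98,15,5,6,78],"weq":{"gl":46,"nt":45,"ss":97,"u":93},"wta":46},"spe":52,"wa":57}
After op 22 (replace /sih/vf/3 15): {"d":{"c":4,"lqp":68,"mhs":43},"g":{"fsm":[47,94,59,16],"g":92,"xi":7},"sih":{"cf":94,"vf":[80,5,98,15,5,6,78],"weq":{"gl":46,"nt":45,"ss":97,"u":93},"wta":46},"spe":52,"wa":57}
After op 23 (replace /g/fsm/2 3): {"d":{"c":4,"lqp":68,"mhs":43},"g":{"fsm":[47,94,3,16],"g":92,"xi":7},"sih":{"cf":94,"vf":[80,5,98,15,5,6,78],"weq":{"gl":46,"nt":45,"ss":97,"u":93},"wta":46},"spe":52,"wa":57}
After op 24 (add /sih/vf/0 90): {"d":{"c":4,"lqp":68,"mhs":43},"g":{"fsm":[47,94,3,16],"g":92,"xi":7},"sih":{"cf":94,"vf":[90,80,5,98,15,5,6,78],"weq":{"gl":46,"nt":45,"ss":97,"u":93},"wta":46},"spe":52,"wa":57}
Size at path /d: 3

Answer: 3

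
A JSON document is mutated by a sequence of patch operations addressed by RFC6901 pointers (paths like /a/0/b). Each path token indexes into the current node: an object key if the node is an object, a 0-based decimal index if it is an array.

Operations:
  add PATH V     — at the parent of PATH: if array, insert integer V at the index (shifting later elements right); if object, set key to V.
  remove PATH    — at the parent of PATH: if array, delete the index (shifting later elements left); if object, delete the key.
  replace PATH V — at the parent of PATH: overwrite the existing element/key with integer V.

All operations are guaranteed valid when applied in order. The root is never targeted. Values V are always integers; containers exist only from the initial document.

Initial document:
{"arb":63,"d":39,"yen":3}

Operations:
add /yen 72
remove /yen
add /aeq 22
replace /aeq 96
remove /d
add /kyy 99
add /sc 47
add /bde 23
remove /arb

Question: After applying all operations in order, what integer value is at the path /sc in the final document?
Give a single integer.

Answer: 47

Derivation:
After op 1 (add /yen 72): {"arb":63,"d":39,"yen":72}
After op 2 (remove /yen): {"arb":63,"d":39}
After op 3 (add /aeq 22): {"aeq":22,"arb":63,"d":39}
After op 4 (replace /aeq 96): {"aeq":96,"arb":63,"d":39}
After op 5 (remove /d): {"aeq":96,"arb":63}
After op 6 (add /kyy 99): {"aeq":96,"arb":63,"kyy":99}
After op 7 (add /sc 47): {"aeq":96,"arb":63,"kyy":99,"sc":47}
After op 8 (add /bde 23): {"aeq":96,"arb":63,"bde":23,"kyy":99,"sc":47}
After op 9 (remove /arb): {"aeq":96,"bde":23,"kyy":99,"sc":47}
Value at /sc: 47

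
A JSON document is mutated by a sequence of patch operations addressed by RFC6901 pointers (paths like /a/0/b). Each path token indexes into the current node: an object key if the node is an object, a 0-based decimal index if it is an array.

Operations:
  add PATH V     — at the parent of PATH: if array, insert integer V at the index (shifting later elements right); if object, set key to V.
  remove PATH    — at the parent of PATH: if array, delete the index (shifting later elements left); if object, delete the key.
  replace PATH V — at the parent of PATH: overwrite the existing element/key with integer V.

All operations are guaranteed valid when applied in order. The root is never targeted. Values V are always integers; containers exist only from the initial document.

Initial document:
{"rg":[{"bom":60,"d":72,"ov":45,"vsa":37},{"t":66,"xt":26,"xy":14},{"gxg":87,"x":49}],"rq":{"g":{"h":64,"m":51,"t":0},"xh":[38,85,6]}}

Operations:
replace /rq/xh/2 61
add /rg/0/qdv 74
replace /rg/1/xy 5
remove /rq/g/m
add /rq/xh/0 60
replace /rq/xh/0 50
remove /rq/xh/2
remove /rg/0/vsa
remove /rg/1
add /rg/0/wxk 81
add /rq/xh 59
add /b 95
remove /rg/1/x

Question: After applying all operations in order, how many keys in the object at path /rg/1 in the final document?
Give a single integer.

After op 1 (replace /rq/xh/2 61): {"rg":[{"bom":60,"d":72,"ov":45,"vsa":37},{"t":66,"xt":26,"xy":14},{"gxg":87,"x":49}],"rq":{"g":{"h":64,"m":51,"t":0},"xh":[38,85,61]}}
After op 2 (add /rg/0/qdv 74): {"rg":[{"bom":60,"d":72,"ov":45,"qdv":74,"vsa":37},{"t":66,"xt":26,"xy":14},{"gxg":87,"x":49}],"rq":{"g":{"h":64,"m":51,"t":0},"xh":[38,85,61]}}
After op 3 (replace /rg/1/xy 5): {"rg":[{"bom":60,"d":72,"ov":45,"qdv":74,"vsa":37},{"t":66,"xt":26,"xy":5},{"gxg":87,"x":49}],"rq":{"g":{"h":64,"m":51,"t":0},"xh":[38,85,61]}}
After op 4 (remove /rq/g/m): {"rg":[{"bom":60,"d":72,"ov":45,"qdv":74,"vsa":37},{"t":66,"xt":26,"xy":5},{"gxg":87,"x":49}],"rq":{"g":{"h":64,"t":0},"xh":[38,85,61]}}
After op 5 (add /rq/xh/0 60): {"rg":[{"bom":60,"d":72,"ov":45,"qdv":74,"vsa":37},{"t":66,"xt":26,"xy":5},{"gxg":87,"x":49}],"rq":{"g":{"h":64,"t":0},"xh":[60,38,85,61]}}
After op 6 (replace /rq/xh/0 50): {"rg":[{"bom":60,"d":72,"ov":45,"qdv":74,"vsa":37},{"t":66,"xt":26,"xy":5},{"gxg":87,"x":49}],"rq":{"g":{"h":64,"t":0},"xh":[50,38,85,61]}}
After op 7 (remove /rq/xh/2): {"rg":[{"bom":60,"d":72,"ov":45,"qdv":74,"vsa":37},{"t":66,"xt":26,"xy":5},{"gxg":87,"x":49}],"rq":{"g":{"h":64,"t":0},"xh":[50,38,61]}}
After op 8 (remove /rg/0/vsa): {"rg":[{"bom":60,"d":72,"ov":45,"qdv":74},{"t":66,"xt":26,"xy":5},{"gxg":87,"x":49}],"rq":{"g":{"h":64,"t":0},"xh":[50,38,61]}}
After op 9 (remove /rg/1): {"rg":[{"bom":60,"d":72,"ov":45,"qdv":74},{"gxg":87,"x":49}],"rq":{"g":{"h":64,"t":0},"xh":[50,38,61]}}
After op 10 (add /rg/0/wxk 81): {"rg":[{"bom":60,"d":72,"ov":45,"qdv":74,"wxk":81},{"gxg":87,"x":49}],"rq":{"g":{"h":64,"t":0},"xh":[50,38,61]}}
After op 11 (add /rq/xh 59): {"rg":[{"bom":60,"d":72,"ov":45,"qdv":74,"wxk":81},{"gxg":87,"x":49}],"rq":{"g":{"h":64,"t":0},"xh":59}}
After op 12 (add /b 95): {"b":95,"rg":[{"bom":60,"d":72,"ov":45,"qdv":74,"wxk":81},{"gxg":87,"x":49}],"rq":{"g":{"h":64,"t":0},"xh":59}}
After op 13 (remove /rg/1/x): {"b":95,"rg":[{"bom":60,"d":72,"ov":45,"qdv":74,"wxk":81},{"gxg":87}],"rq":{"g":{"h":64,"t":0},"xh":59}}
Size at path /rg/1: 1

Answer: 1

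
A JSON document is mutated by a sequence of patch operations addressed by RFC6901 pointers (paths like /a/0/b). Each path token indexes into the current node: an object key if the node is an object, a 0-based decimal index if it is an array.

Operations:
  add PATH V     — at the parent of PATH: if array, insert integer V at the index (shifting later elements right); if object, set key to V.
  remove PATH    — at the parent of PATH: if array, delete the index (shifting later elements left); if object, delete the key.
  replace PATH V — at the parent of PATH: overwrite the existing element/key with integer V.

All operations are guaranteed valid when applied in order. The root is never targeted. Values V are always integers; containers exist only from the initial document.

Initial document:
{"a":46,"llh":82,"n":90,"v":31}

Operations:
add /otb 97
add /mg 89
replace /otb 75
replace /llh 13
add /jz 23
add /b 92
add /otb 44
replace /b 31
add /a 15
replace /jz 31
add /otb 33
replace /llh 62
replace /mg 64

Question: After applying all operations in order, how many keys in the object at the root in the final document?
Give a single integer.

Answer: 8

Derivation:
After op 1 (add /otb 97): {"a":46,"llh":82,"n":90,"otb":97,"v":31}
After op 2 (add /mg 89): {"a":46,"llh":82,"mg":89,"n":90,"otb":97,"v":31}
After op 3 (replace /otb 75): {"a":46,"llh":82,"mg":89,"n":90,"otb":75,"v":31}
After op 4 (replace /llh 13): {"a":46,"llh":13,"mg":89,"n":90,"otb":75,"v":31}
After op 5 (add /jz 23): {"a":46,"jz":23,"llh":13,"mg":89,"n":90,"otb":75,"v":31}
After op 6 (add /b 92): {"a":46,"b":92,"jz":23,"llh":13,"mg":89,"n":90,"otb":75,"v":31}
After op 7 (add /otb 44): {"a":46,"b":92,"jz":23,"llh":13,"mg":89,"n":90,"otb":44,"v":31}
After op 8 (replace /b 31): {"a":46,"b":31,"jz":23,"llh":13,"mg":89,"n":90,"otb":44,"v":31}
After op 9 (add /a 15): {"a":15,"b":31,"jz":23,"llh":13,"mg":89,"n":90,"otb":44,"v":31}
After op 10 (replace /jz 31): {"a":15,"b":31,"jz":31,"llh":13,"mg":89,"n":90,"otb":44,"v":31}
After op 11 (add /otb 33): {"a":15,"b":31,"jz":31,"llh":13,"mg":89,"n":90,"otb":33,"v":31}
After op 12 (replace /llh 62): {"a":15,"b":31,"jz":31,"llh":62,"mg":89,"n":90,"otb":33,"v":31}
After op 13 (replace /mg 64): {"a":15,"b":31,"jz":31,"llh":62,"mg":64,"n":90,"otb":33,"v":31}
Size at the root: 8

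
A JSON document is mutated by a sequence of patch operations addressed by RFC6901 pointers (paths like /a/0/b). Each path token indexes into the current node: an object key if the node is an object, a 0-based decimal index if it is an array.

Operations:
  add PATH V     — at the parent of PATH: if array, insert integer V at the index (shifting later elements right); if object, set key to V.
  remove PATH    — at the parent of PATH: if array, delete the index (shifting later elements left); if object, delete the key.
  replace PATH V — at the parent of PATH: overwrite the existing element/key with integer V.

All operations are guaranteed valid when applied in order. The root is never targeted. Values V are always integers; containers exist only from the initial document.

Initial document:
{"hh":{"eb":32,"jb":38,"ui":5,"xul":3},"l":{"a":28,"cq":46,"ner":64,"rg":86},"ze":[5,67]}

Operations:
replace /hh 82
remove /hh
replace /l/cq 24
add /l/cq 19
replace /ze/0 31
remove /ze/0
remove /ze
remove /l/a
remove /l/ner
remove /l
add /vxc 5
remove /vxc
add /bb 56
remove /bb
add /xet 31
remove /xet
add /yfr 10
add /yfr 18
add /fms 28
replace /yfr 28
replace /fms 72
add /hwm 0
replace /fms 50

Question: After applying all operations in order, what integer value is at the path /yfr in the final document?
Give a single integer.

After op 1 (replace /hh 82): {"hh":82,"l":{"a":28,"cq":46,"ner":64,"rg":86},"ze":[5,67]}
After op 2 (remove /hh): {"l":{"a":28,"cq":46,"ner":64,"rg":86},"ze":[5,67]}
After op 3 (replace /l/cq 24): {"l":{"a":28,"cq":24,"ner":64,"rg":86},"ze":[5,67]}
After op 4 (add /l/cq 19): {"l":{"a":28,"cq":19,"ner":64,"rg":86},"ze":[5,67]}
After op 5 (replace /ze/0 31): {"l":{"a":28,"cq":19,"ner":64,"rg":86},"ze":[31,67]}
After op 6 (remove /ze/0): {"l":{"a":28,"cq":19,"ner":64,"rg":86},"ze":[67]}
After op 7 (remove /ze): {"l":{"a":28,"cq":19,"ner":64,"rg":86}}
After op 8 (remove /l/a): {"l":{"cq":19,"ner":64,"rg":86}}
After op 9 (remove /l/ner): {"l":{"cq":19,"rg":86}}
After op 10 (remove /l): {}
After op 11 (add /vxc 5): {"vxc":5}
After op 12 (remove /vxc): {}
After op 13 (add /bb 56): {"bb":56}
After op 14 (remove /bb): {}
After op 15 (add /xet 31): {"xet":31}
After op 16 (remove /xet): {}
After op 17 (add /yfr 10): {"yfr":10}
After op 18 (add /yfr 18): {"yfr":18}
After op 19 (add /fms 28): {"fms":28,"yfr":18}
After op 20 (replace /yfr 28): {"fms":28,"yfr":28}
After op 21 (replace /fms 72): {"fms":72,"yfr":28}
After op 22 (add /hwm 0): {"fms":72,"hwm":0,"yfr":28}
After op 23 (replace /fms 50): {"fms":50,"hwm":0,"yfr":28}
Value at /yfr: 28

Answer: 28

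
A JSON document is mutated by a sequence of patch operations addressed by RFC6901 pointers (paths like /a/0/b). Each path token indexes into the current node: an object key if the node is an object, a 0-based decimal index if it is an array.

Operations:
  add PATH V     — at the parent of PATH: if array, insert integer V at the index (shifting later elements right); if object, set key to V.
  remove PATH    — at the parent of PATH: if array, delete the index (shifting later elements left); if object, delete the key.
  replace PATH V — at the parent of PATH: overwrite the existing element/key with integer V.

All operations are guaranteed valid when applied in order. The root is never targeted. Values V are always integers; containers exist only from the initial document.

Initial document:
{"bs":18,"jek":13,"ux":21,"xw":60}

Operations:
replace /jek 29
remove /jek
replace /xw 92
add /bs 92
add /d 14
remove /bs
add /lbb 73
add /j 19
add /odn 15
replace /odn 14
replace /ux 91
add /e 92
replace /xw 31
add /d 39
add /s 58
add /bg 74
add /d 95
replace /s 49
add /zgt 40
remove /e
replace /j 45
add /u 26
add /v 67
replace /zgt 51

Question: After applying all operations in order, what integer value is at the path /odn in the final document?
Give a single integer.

Answer: 14

Derivation:
After op 1 (replace /jek 29): {"bs":18,"jek":29,"ux":21,"xw":60}
After op 2 (remove /jek): {"bs":18,"ux":21,"xw":60}
After op 3 (replace /xw 92): {"bs":18,"ux":21,"xw":92}
After op 4 (add /bs 92): {"bs":92,"ux":21,"xw":92}
After op 5 (add /d 14): {"bs":92,"d":14,"ux":21,"xw":92}
After op 6 (remove /bs): {"d":14,"ux":21,"xw":92}
After op 7 (add /lbb 73): {"d":14,"lbb":73,"ux":21,"xw":92}
After op 8 (add /j 19): {"d":14,"j":19,"lbb":73,"ux":21,"xw":92}
After op 9 (add /odn 15): {"d":14,"j":19,"lbb":73,"odn":15,"ux":21,"xw":92}
After op 10 (replace /odn 14): {"d":14,"j":19,"lbb":73,"odn":14,"ux":21,"xw":92}
After op 11 (replace /ux 91): {"d":14,"j":19,"lbb":73,"odn":14,"ux":91,"xw":92}
After op 12 (add /e 92): {"d":14,"e":92,"j":19,"lbb":73,"odn":14,"ux":91,"xw":92}
After op 13 (replace /xw 31): {"d":14,"e":92,"j":19,"lbb":73,"odn":14,"ux":91,"xw":31}
After op 14 (add /d 39): {"d":39,"e":92,"j":19,"lbb":73,"odn":14,"ux":91,"xw":31}
After op 15 (add /s 58): {"d":39,"e":92,"j":19,"lbb":73,"odn":14,"s":58,"ux":91,"xw":31}
After op 16 (add /bg 74): {"bg":74,"d":39,"e":92,"j":19,"lbb":73,"odn":14,"s":58,"ux":91,"xw":31}
After op 17 (add /d 95): {"bg":74,"d":95,"e":92,"j":19,"lbb":73,"odn":14,"s":58,"ux":91,"xw":31}
After op 18 (replace /s 49): {"bg":74,"d":95,"e":92,"j":19,"lbb":73,"odn":14,"s":49,"ux":91,"xw":31}
After op 19 (add /zgt 40): {"bg":74,"d":95,"e":92,"j":19,"lbb":73,"odn":14,"s":49,"ux":91,"xw":31,"zgt":40}
After op 20 (remove /e): {"bg":74,"d":95,"j":19,"lbb":73,"odn":14,"s":49,"ux":91,"xw":31,"zgt":40}
After op 21 (replace /j 45): {"bg":74,"d":95,"j":45,"lbb":73,"odn":14,"s":49,"ux":91,"xw":31,"zgt":40}
After op 22 (add /u 26): {"bg":74,"d":95,"j":45,"lbb":73,"odn":14,"s":49,"u":26,"ux":91,"xw":31,"zgt":40}
After op 23 (add /v 67): {"bg":74,"d":95,"j":45,"lbb":73,"odn":14,"s":49,"u":26,"ux":91,"v":67,"xw":31,"zgt":40}
After op 24 (replace /zgt 51): {"bg":74,"d":95,"j":45,"lbb":73,"odn":14,"s":49,"u":26,"ux":91,"v":67,"xw":31,"zgt":51}
Value at /odn: 14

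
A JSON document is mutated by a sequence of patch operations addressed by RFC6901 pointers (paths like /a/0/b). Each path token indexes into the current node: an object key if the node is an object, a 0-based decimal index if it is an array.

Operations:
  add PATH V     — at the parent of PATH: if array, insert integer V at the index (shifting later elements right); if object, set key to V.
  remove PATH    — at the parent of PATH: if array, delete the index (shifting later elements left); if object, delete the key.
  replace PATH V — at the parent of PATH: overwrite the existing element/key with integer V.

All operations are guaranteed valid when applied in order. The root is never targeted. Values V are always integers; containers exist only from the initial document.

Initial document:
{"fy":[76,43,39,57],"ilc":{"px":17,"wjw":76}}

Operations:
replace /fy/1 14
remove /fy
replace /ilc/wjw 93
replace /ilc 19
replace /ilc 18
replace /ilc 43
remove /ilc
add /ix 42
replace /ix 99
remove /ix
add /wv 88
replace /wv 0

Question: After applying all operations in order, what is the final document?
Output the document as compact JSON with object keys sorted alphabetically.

Answer: {"wv":0}

Derivation:
After op 1 (replace /fy/1 14): {"fy":[76,14,39,57],"ilc":{"px":17,"wjw":76}}
After op 2 (remove /fy): {"ilc":{"px":17,"wjw":76}}
After op 3 (replace /ilc/wjw 93): {"ilc":{"px":17,"wjw":93}}
After op 4 (replace /ilc 19): {"ilc":19}
After op 5 (replace /ilc 18): {"ilc":18}
After op 6 (replace /ilc 43): {"ilc":43}
After op 7 (remove /ilc): {}
After op 8 (add /ix 42): {"ix":42}
After op 9 (replace /ix 99): {"ix":99}
After op 10 (remove /ix): {}
After op 11 (add /wv 88): {"wv":88}
After op 12 (replace /wv 0): {"wv":0}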